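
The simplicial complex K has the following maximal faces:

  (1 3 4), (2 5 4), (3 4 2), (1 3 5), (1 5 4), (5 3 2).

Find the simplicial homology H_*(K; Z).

H_0 = Z,  H_1 = 0,  H_2 = Z.

We work with the vertex ordering 1 < 2 < 3 < 4 < 5. The simplices of K, each written with vertices in increasing order, are:

  0-simplices (5): [1], [2], [3], [4], [5]
  1-simplices (9): [1,3], [1,4], [1,5], [2,3], [2,4], [2,5], [3,4], [3,5], [4,5]
  2-simplices (6): [1,3,4], [1,3,5], [1,4,5], [2,3,4], [2,3,5], [2,4,5]

so the chain groups are C_0 ≅ Z^5, C_1 ≅ Z^9, C_2 ≅ Z^6.

The boundary map ∂_1: C_1 → C_0 sends each edge [p,q] (with p < q) to q − p.
This gives a 5×9 integer matrix of rank 4; reducing to Smith normal form yields diagonal entries (1,1,1,1).

∂_2: C_2 → C_1 acts by ∂[p,q,r] = [q,r] − [p,r] + [p,q]. For instance
  ∂[2,3,4] = [3,4] − [2,4] + [2,3],
  ∂[2,4,5] = [4,5] − [2,5] + [2,4].
The resulting 9×6 matrix has rank 5, and its Smith normal form has invariant factors (1,1,1,1,1).

From H_k ≅ ker(∂_k) / im(∂_{k+1}) we obtain:

  H_0: rank C_0 − rank ∂_1 = 5 − 4 = 1, and the invariant factors of ∂_1 are all 1, so H_0 = Z.
  H_1: rank ker ∂_1 − rank ∂_2 = (9 − 4) − 5 = 0, and the invariant factors of ∂_2 are all 1, so H_1 = 0.
  H_2: rank ker ∂_2 − rank ∂_3 = (6 − 5) − 0 = 1, and there is no ∂_3, so H_2 = Z.

As a check, the Euler characteristic is 5 − 9 + 6 = 2, which agrees with 1 − 0 + 1 = 2.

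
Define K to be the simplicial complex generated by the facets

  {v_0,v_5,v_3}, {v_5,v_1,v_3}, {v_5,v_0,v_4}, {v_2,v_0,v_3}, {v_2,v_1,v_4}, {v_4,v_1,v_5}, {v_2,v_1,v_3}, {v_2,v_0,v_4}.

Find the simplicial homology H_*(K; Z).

Fix the vertex order v_0 < v_1 < v_2 < v_3 < v_4 < v_5 and write every simplex with vertices in increasing order. Then dim K = 2 and the simplices of K are:

  0-simplices (6): [v_0], [v_1], [v_2], [v_3], [v_4], [v_5]
  1-simplices (12): [v_0,v_2], [v_0,v_3], [v_0,v_4], [v_0,v_5], [v_1,v_2], [v_1,v_3], [v_1,v_4], [v_1,v_5], [v_2,v_3], [v_2,v_4], [v_3,v_5], [v_4,v_5]
  2-simplices (8): [v_0,v_2,v_3], [v_0,v_2,v_4], [v_0,v_3,v_5], [v_0,v_4,v_5], [v_1,v_2,v_3], [v_1,v_2,v_4], [v_1,v_3,v_5], [v_1,v_4,v_5]

Hence C_0 ≅ Z^6, C_1 ≅ Z^12, C_2 ≅ Z^8.

Boundary ∂_1: C_1 → C_0 sends each edge [p,q] (with p < q) to q − p. For instance
  ∂[v_0,v_5] = [v_5] − [v_0].
As a 6×12 matrix over Z this has rank 5, with invariant factors (1,1,1,1,1).

Boundary ∂_2: C_2 → C_1 maps a triangle to the signed sum of its edges. For instance
  ∂[v_1,v_4,v_5] = [v_4,v_5] − [v_1,v_5] + [v_1,v_4],
  ∂[v_1,v_3,v_5] = [v_3,v_5] − [v_1,v_5] + [v_1,v_3].
The 12×8 boundary matrix has rank 7 and Smith normal form diag(1,1,1,1,1,1,1).

From H_k ≅ ker(∂_k) / im(∂_{k+1}) we obtain:

  H_0: rank C_0 − rank ∂_1 = 6 − 5 = 1, and the invariant factors of ∂_1 are all 1, so H_0 = Z.
  H_1: rank ker ∂_1 − rank ∂_2 = (12 − 5) − 7 = 0, and the invariant factors of ∂_2 are all 1, so H_1 = 0.
  H_2: rank ker ∂_2 − rank ∂_3 = (8 − 7) − 0 = 1, and there is no ∂_3, so H_2 = Z.

As a check, the Euler characteristic is 6 − 12 + 8 = 2, which agrees with 1 − 0 + 1 = 2.
(K is a triangulation of the 2-sphere S^2.)

H_0 = Z,  H_1 = 0,  H_2 = Z.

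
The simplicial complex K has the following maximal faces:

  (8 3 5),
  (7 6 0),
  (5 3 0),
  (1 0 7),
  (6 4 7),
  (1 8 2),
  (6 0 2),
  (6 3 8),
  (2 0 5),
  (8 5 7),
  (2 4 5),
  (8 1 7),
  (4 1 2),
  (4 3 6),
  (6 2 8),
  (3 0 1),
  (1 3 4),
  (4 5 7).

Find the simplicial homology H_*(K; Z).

H_0 ≅ Z,  H_1 ≅ Z^2,  H_2 ≅ Z.

K has 9 vertices, 27 edges, 18 triangles.
rank ∂_0 = 0, rank ∂_1 = 8 ⇒ b_0 = 9 − 0 − 8 = 1; all invariant factors of ∂_1 are 1 so no torsion. So H_0 = Z.
rank ∂_1 = 8, rank ∂_2 = 17 ⇒ b_1 = 27 − 8 − 17 = 2; all invariant factors of ∂_2 are 1 so no torsion. So H_1 = Z^2.
rank ∂_2 = 17, rank ∂_3 = 0 ⇒ b_2 = 18 − 17 − 0 = 1. So H_2 = Z.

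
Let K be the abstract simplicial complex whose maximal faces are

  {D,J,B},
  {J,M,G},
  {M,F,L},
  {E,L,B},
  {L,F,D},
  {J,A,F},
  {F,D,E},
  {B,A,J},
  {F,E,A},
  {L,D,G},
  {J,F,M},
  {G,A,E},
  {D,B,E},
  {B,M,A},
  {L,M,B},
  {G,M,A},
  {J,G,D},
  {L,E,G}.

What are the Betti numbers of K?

b_0 = 1, b_1 = 1, b_2 = 0.

Fix the vertex order A < B < D < E < F < G < J < L < M and write every simplex with vertices in increasing order. Then dim K = 2 and the simplices of K are:

  0-simplices (9): A, B, D, E, F, G, J, L, M
  1-simplices (27): AB, AE, AF, AG, AJ, AM, BD, BE, BJ, BL, BM, DE, DF, DG, DJ, DL, EF, EG, EL, FJ, FL, FM, GJ, GL, GM, JM, LM
  2-simplices (18): ABJ, ABM, AEF, AEG, AFJ, AGM, BDE, BDJ, BEL, BLM, DEF, DFL, DGJ, DGL, EGL, FJM, FLM, GJM

Hence C_0 ≅ Z^9, C_1 ≅ Z^27, C_2 ≅ Z^18.

The boundary map ∂_1: C_1 → C_0 sends each edge [p,q] (with p < q) to q − p.
The 9×27 boundary matrix has rank 8 and Smith normal form diag(1,1,1,1,1,1,1,1).

Boundary ∂_2: C_2 → C_1 sends each 2-simplex [p,q,r] to [q,r] − [p,r] + [p,q]. For instance
  ∂ABM = BM − AM + AB,
  ∂BDE = DE − BE + BD.
The resulting 27×18 matrix has rank 18, and its Smith normal form has invariant factors (1,1,1,1,1,1,1,1,1,1,1,1,1,1,1,1,1,2).

From H_k ≅ ker(∂_k) / im(∂_{k+1}) we obtain:

  H_0: rank C_0 − rank ∂_1 = 9 − 8 = 1, and the invariant factors of ∂_1 are all 1, so H_0 = Z.
  H_1: rank ker ∂_1 − rank ∂_2 = (27 − 8) − 18 = 1, and ∂_2 has invariant factor 2 > 1, so H_1 = Z ⊕ Z/2.
  H_2: rank ker ∂_2 − rank ∂_3 = (18 − 18) − 0 = 0, and there is no ∂_3, so H_2 = 0.

Hence the Betti numbers are b_0 = 1, b_1 = 1, b_2 = 0.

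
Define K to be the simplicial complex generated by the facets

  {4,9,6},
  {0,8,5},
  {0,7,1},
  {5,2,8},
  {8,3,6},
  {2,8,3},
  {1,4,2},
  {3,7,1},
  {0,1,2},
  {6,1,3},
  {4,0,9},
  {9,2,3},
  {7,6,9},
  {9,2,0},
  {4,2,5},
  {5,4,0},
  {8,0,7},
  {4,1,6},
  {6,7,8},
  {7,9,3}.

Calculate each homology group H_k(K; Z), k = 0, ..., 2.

H_0 ≅ Z,  H_1 ≅ Z ⊕ Z/2,  H_2 = 0.

We work with the vertex ordering 0 < 1 < 2 < 3 < 4 < 5 < 6 < 7 < 8 < 9. The simplices of K, each written with vertices in increasing order, are:

  0-simplices (10): [0], [1], [2], [3], [4], [5], [6], [7], [8], [9]
  1-simplices (30): (30 of them)
  2-simplices (20): (20 of them)

giving chain groups C_0 ≅ Z^10, C_1 ≅ Z^30, C_2 ≅ Z^20.

Boundary ∂_1: C_1 → C_0 maps an edge to its endpoints' difference, ∂[p,q] = q − p. For instance
  ∂[6,8] = [8] − [6].
The 10×30 boundary matrix has rank 9 and Smith normal form diag(1,1,1,1,1,1,1,1,1).

The boundary map ∂_2: C_2 → C_1 acts by ∂[p,q,r] = [q,r] − [p,r] + [p,q]. For instance
  ∂[2,3,8] = [3,8] − [2,8] + [2,3],
  ∂[2,3,9] = [3,9] − [2,9] + [2,3].
As a 30×20 matrix over Z this has rank 20, with invariant factors (1,1,1,1,1,1,1,1,1,1,1,1,1,1,1,1,1,1,1,2).

Reading off H_k = ker ∂_k / im ∂_{k+1}:

  H_0: rank C_0 − rank ∂_1 = 10 − 9 = 1, and the invariant factors of ∂_1 are all 1, so H_0 ≅ Z.
  H_1: rank ker ∂_1 − rank ∂_2 = (30 − 9) − 20 = 1, and ∂_2 has invariant factor 2 > 1, so H_1 ≅ Z ⊕ Z/2.
  H_2: rank ker ∂_2 − rank ∂_3 = (20 − 20) − 0 = 0, and there is no ∂_3, so H_2 ≅ 0.

As a check, the Euler characteristic is 10 − 30 + 20 = 0, which agrees with 1 − 1 + 0 = 0.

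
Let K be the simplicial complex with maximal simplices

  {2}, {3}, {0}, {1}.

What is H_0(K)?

H_0 ≅ Z^4.

K has 4 vertices.
rank ∂_0 = 0, rank ∂_1 = 0 ⇒ b_0 = 4 − 0 − 0 = 4. So H_0 ≅ Z^4.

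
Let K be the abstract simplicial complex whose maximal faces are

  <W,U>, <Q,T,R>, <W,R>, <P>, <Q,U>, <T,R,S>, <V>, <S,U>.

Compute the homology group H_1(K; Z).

Take the total order P < Q < R < S < T < U < V < W on the vertex set. Then K (dimension 2) consists of the simplices:

  0-simplices (8): P, Q, R, S, T, U, V, W
  1-simplices (9): QR, QT, QU, RS, RT, RW, ST, SU, UW
  2-simplices (2): QRT, RST

giving chain groups C_0 ≅ Z^8, C_1 ≅ Z^9, C_2 ≅ Z^2.

The boundary map ∂_1: C_1 → C_0 maps an edge to its endpoints' difference, ∂[p,q] = q − p. For instance
  ∂QU = U − Q.
The resulting 8×9 matrix has rank 5, and its Smith normal form has invariant factors (1,1,1,1,1).

∂_2: C_2 → C_1 acts by ∂[p,q,r] = [q,r] − [p,r] + [p,q]. For instance
  ∂RST = ST − RT + RS,
  ∂QRT = RT − QT + QR.
The resulting 9×2 matrix has rank 2, and its Smith normal form has invariant factors (1,1).

Computing H_k = (kernel of ∂_k) / (image of ∂_{k+1}):

  H_1: rank ker ∂_1 − rank ∂_2 = (9 − 5) − 2 = 2, and the invariant factors of ∂_2 are all 1, so H_1 ≅ Z^2.

H_1 ≅ Z^2.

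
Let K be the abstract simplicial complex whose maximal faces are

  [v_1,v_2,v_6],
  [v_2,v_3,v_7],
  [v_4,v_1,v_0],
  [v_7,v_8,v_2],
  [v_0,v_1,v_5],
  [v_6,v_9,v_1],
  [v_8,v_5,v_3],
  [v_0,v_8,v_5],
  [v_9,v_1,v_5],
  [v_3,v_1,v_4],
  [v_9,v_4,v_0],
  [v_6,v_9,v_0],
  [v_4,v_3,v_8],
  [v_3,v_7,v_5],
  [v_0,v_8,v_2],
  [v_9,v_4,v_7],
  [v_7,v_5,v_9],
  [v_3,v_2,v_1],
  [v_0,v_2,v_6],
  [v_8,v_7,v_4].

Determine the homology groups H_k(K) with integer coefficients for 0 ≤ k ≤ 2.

H_0 = Z,  H_1 = Z ⊕ Z/2Z,  H_2 = 0.

Order the vertices as v_0 < v_1 < v_2 < v_3 < v_4 < v_5 < v_6 < v_7 < v_8 < v_9. Listing each simplex with vertices in this order, K has dimension 2 with simplices:

  0-simplices (10): [v_0], [v_1], [v_2], [v_3], [v_4], [v_5], [v_6], [v_7], [v_8], [v_9]
  1-simplices (30): (30 of them)
  2-simplices (20): (20 of them)

Hence C_0 ≅ Z^10, C_1 ≅ Z^30, C_2 ≅ Z^20.

∂_1: C_1 → C_0 maps an edge to its endpoints' difference, ∂[p,q] = q − p. For instance
  ∂[v_1,v_3] = [v_3] − [v_1].
This gives a 10×30 integer matrix of rank 9; reducing to Smith normal form yields diagonal entries (1,1,1,1,1,1,1,1,1).

∂_2: C_2 → C_1 acts by ∂[p,q,r] = [q,r] − [p,r] + [p,q]. For instance
  ∂[v_4,v_7,v_8] = [v_7,v_8] − [v_4,v_8] + [v_4,v_7],
  ∂[v_0,v_5,v_8] = [v_5,v_8] − [v_0,v_8] + [v_0,v_5].
As a 30×20 matrix over Z this has rank 20, with invariant factors (1,1,1,1,1,1,1,1,1,1,1,1,1,1,1,1,1,1,1,2).

From H_k ≅ ker(∂_k) / im(∂_{k+1}) we obtain:

  H_0: rank C_0 − rank ∂_1 = 10 − 9 = 1, and the invariant factors of ∂_1 are all 1, so H_0 = Z.
  H_1: rank ker ∂_1 − rank ∂_2 = (30 − 9) − 20 = 1, and ∂_2 has invariant factor 2 > 1, so H_1 = Z ⊕ Z/2Z.
  H_2: rank ker ∂_2 − rank ∂_3 = (20 − 20) − 0 = 0, and there is no ∂_3, so H_2 = 0.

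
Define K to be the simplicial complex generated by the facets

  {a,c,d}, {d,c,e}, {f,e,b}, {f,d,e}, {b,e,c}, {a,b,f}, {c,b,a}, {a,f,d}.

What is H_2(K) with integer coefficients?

H_2 = Z.

Fix the vertex order a < b < c < d < e < f and write every simplex with vertices in increasing order. Then dim K = 2 and the simplices of K are:

  0-simplices (6): a, b, c, d, e, f
  1-simplices (12): ab, ac, ad, af, bc, be, bf, cd, ce, de, df, ef
  2-simplices (8): abc, abf, acd, adf, bce, bef, cde, def

giving chain groups C_0 ≅ Z^6, C_1 ≅ Z^12, C_2 ≅ Z^8.

Boundary ∂_1: C_1 → C_0 sends each edge [p,q] (with p < q) to q − p.
The resulting 6×12 matrix has rank 5, and its Smith normal form has invariant factors (1,1,1,1,1).

The boundary map ∂_2: C_2 → C_1 acts by ∂[p,q,r] = [q,r] − [p,r] + [p,q]. For instance
  ∂cde = de − ce + cd,
  ∂bce = ce − be + bc.
This gives a 12×8 integer matrix of rank 7; reducing to Smith normal form yields diagonal entries (1,1,1,1,1,1,1).

Now H_k = ker ∂_k / im ∂_{k+1}, so:

  H_2: rank ker ∂_2 − rank ∂_3 = (8 − 7) − 0 = 1, and there is no ∂_3, so H_2 = Z.

(K is a triangulation of the 2-sphere S^2.)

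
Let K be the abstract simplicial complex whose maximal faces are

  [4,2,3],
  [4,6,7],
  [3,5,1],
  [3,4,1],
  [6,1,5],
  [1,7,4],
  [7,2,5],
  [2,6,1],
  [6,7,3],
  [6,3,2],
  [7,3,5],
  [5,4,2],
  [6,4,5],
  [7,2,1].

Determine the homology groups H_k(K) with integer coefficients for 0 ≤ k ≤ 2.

We work with the vertex ordering 1 < 2 < 3 < 4 < 5 < 6 < 7. The simplices of K, each written with vertices in increasing order, are:

  0-simplices (7): [1], [2], [3], [4], [5], [6], [7]
  1-simplices (21): [1,2], [1,3], [1,4], [1,5], [1,6], [1,7], [2,3], [2,4], [2,5], [2,6], [2,7], [3,4], [3,5], [3,6], [3,7], [4,5], [4,6], [4,7], [5,6], [5,7], [6,7]
  2-simplices (14): [1,2,6], [1,2,7], [1,3,4], [1,3,5], [1,4,7], [1,5,6], [2,3,4], [2,3,6], [2,4,5], [2,5,7], [3,5,7], [3,6,7], [4,5,6], [4,6,7]

Hence C_0 ≅ Z^7, C_1 ≅ Z^21, C_2 ≅ Z^14.

The boundary map ∂_1: C_1 → C_0 is given by ∂[p,q] = [q] − [p]. For instance
  ∂[6,7] = [7] − [6].
The resulting 7×21 matrix has rank 6, and its Smith normal form has invariant factors (1,1,1,1,1,1).

∂_2: C_2 → C_1 sends each 2-simplex [p,q,r] to [q,r] − [p,r] + [p,q]. For instance
  ∂[2,5,7] = [5,7] − [2,7] + [2,5],
  ∂[2,3,4] = [3,4] − [2,4] + [2,3].
The 21×14 boundary matrix has rank 13 and Smith normal form diag(1,1,1,1,1,1,1,1,1,1,1,1,1).

From H_k ≅ ker(∂_k) / im(∂_{k+1}) we obtain:

  H_0: rank C_0 − rank ∂_1 = 7 − 6 = 1, and the invariant factors of ∂_1 are all 1, so H_0 = Z.
  H_1: rank ker ∂_1 − rank ∂_2 = (21 − 6) − 13 = 2, and the invariant factors of ∂_2 are all 1, so H_1 = Z^2.
  H_2: rank ker ∂_2 − rank ∂_3 = (14 − 13) − 0 = 1, and there is no ∂_3, so H_2 = Z.

As a check, the Euler characteristic is 7 − 21 + 14 = 0, which agrees with 1 − 2 + 1 = 0.

H_0 = Z,  H_1 = Z^2,  H_2 = Z.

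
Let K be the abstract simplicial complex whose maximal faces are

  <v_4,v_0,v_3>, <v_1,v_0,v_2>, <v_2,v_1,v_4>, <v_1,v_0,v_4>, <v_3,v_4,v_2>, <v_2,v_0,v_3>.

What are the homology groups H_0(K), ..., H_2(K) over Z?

H_0 = Z,  H_1 = 0,  H_2 = Z.

We work with the vertex ordering v_0 < v_1 < v_2 < v_3 < v_4. The simplices of K, each written with vertices in increasing order, are:

  0-simplices (5): [v_0], [v_1], [v_2], [v_3], [v_4]
  1-simplices (9): [v_0,v_1], [v_0,v_2], [v_0,v_3], [v_0,v_4], [v_1,v_2], [v_1,v_4], [v_2,v_3], [v_2,v_4], [v_3,v_4]
  2-simplices (6): [v_0,v_1,v_2], [v_0,v_1,v_4], [v_0,v_2,v_3], [v_0,v_3,v_4], [v_1,v_2,v_4], [v_2,v_3,v_4]

Hence C_0 ≅ Z^5, C_1 ≅ Z^9, C_2 ≅ Z^6.

Boundary ∂_1: C_1 → C_0 sends each edge [p,q] (with p < q) to q − p. For instance
  ∂[v_2,v_3] = [v_3] − [v_2].
The resulting 5×9 matrix has rank 4, and its Smith normal form has invariant factors (1,1,1,1).

Boundary ∂_2: C_2 → C_1 sends each 2-simplex [p,q,r] to [q,r] − [p,r] + [p,q]. For instance
  ∂[v_0,v_2,v_3] = [v_2,v_3] − [v_0,v_3] + [v_0,v_2],
  ∂[v_2,v_3,v_4] = [v_3,v_4] − [v_2,v_4] + [v_2,v_3].
The resulting 9×6 matrix has rank 5, and its Smith normal form has invariant factors (1,1,1,1,1).

From H_k ≅ ker(∂_k) / im(∂_{k+1}) we obtain:

  H_0: rank C_0 − rank ∂_1 = 5 − 4 = 1, and the invariant factors of ∂_1 are all 1, so H_0 ≅ Z.
  H_1: rank ker ∂_1 − rank ∂_2 = (9 − 4) − 5 = 0, and the invariant factors of ∂_2 are all 1, so H_1 ≅ 0.
  H_2: rank ker ∂_2 − rank ∂_3 = (6 − 5) − 0 = 1, and there is no ∂_3, so H_2 ≅ Z.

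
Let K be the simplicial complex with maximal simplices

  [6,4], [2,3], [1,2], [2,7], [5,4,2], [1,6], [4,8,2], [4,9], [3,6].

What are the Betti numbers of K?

b_0 = 1, b_1 = 2, b_2 = 0.

K has 9 vertices, 12 edges, 2 triangles.
rank ∂_0 = 0, rank ∂_1 = 8 ⇒ b_0 = 9 − 0 − 8 = 1; all invariant factors of ∂_1 are 1 so no torsion. So H_0 ≅ Z.
rank ∂_1 = 8, rank ∂_2 = 2 ⇒ b_1 = 12 − 8 − 2 = 2; all invariant factors of ∂_2 are 1 so no torsion. So H_1 ≅ Z^2.
rank ∂_2 = 2, rank ∂_3 = 0 ⇒ b_2 = 2 − 2 − 0 = 0. So H_2 ≅ 0.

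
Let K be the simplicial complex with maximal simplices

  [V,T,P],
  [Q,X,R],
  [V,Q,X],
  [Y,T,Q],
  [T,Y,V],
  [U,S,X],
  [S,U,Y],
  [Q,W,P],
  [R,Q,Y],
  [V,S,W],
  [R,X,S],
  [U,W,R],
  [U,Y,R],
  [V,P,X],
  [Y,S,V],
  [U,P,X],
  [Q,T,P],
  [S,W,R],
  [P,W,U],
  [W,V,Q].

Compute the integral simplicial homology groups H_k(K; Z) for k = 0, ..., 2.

H_0 ≅ Z,  H_1 ≅ Z ⊕ Z/2,  H_2 = 0.

Fix the vertex order P < Q < R < S < T < U < V < W < X < Y and write every simplex with vertices in increasing order. Then dim K = 2 and the simplices of K are:

  0-simplices (10): P, Q, R, S, T, U, V, W, X, Y
  1-simplices (30): PQ, PT, PU, PV, PW, PX, QR, QT, QV, QW, QX, QY, RS, RU, RW, RX, RY, SU, SV, SW, SX, SY, TV, TY, UW, UX, UY, VW, VX, VY
  2-simplices (20): PQT, PQW, PTV, PUW, PUX, PVX, QRX, QRY, QTY, QVW, QVX, RSW, RSX, RUW, RUY, SUX, SUY, SVW, SVY, TVY

Hence C_0 ≅ Z^10, C_1 ≅ Z^30, C_2 ≅ Z^20.

The boundary map ∂_1: C_1 → C_0 is given by ∂[p,q] = [q] − [p].
The resulting 10×30 matrix has rank 9, and its Smith normal form has invariant factors (1,1,1,1,1,1,1,1,1).

Boundary ∂_2: C_2 → C_1 acts by ∂[p,q,r] = [q,r] − [p,r] + [p,q]. For instance
  ∂PUX = UX − PX + PU,
  ∂RUW = UW − RW + RU.
This gives a 30×20 integer matrix of rank 20; reducing to Smith normal form yields diagonal entries (1,1,1,1,1,1,1,1,1,1,1,1,1,1,1,1,1,1,1,2).

From H_k ≅ ker(∂_k) / im(∂_{k+1}) we obtain:

  H_0: rank C_0 − rank ∂_1 = 10 − 9 = 1, and the invariant factors of ∂_1 are all 1, so H_0 ≅ Z.
  H_1: rank ker ∂_1 − rank ∂_2 = (30 − 9) − 20 = 1, and ∂_2 has invariant factor 2 > 1, so H_1 ≅ Z ⊕ Z/2.
  H_2: rank ker ∂_2 − rank ∂_3 = (20 − 20) − 0 = 0, and there is no ∂_3, so H_2 ≅ 0.

(K is a triangulation of the Klein bottle.)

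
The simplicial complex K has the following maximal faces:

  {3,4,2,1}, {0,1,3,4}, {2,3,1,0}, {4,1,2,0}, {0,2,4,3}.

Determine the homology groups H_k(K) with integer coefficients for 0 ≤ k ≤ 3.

Fix the vertex order 0 < 1 < 2 < 3 < 4 and write every simplex with vertices in increasing order. Then dim K = 3 and the simplices of K are:

  0-simplices (5): [0], [1], [2], [3], [4]
  1-simplices (10): [0,1], [0,2], [0,3], [0,4], [1,2], [1,3], [1,4], [2,3], [2,4], [3,4]
  2-simplices (10): [0,1,2], [0,1,3], [0,1,4], [0,2,3], [0,2,4], [0,3,4], [1,2,3], [1,2,4], [1,3,4], [2,3,4]
  3-simplices (5): [0,1,2,3], [0,1,2,4], [0,1,3,4], [0,2,3,4], [1,2,3,4]

giving chain groups C_0 ≅ Z^5, C_1 ≅ Z^10, C_2 ≅ Z^10, C_3 ≅ Z^5.

The boundary map ∂_1: C_1 → C_0 is given by ∂[p,q] = [q] − [p].
As a 5×10 matrix over Z this has rank 4, with invariant factors (1,1,1,1).

Boundary ∂_2: C_2 → C_1 sends each 2-simplex [p,q,r] to [q,r] − [p,r] + [p,q]. For instance
  ∂[0,1,2] = [1,2] − [0,2] + [0,1],
  ∂[0,1,4] = [1,4] − [0,4] + [0,1].
This gives a 10×10 integer matrix of rank 6; reducing to Smith normal form yields diagonal entries (1,1,1,1,1,1).

The boundary map ∂_3: C_3 → C_2 sends each 3-simplex σ to the alternating sum Σ_i (−1)^i (σ with its i-th vertex removed). For instance
  ∂[0,1,2,3] = [1,2,3] − [0,2,3] + [0,1,3] − [0,1,2],
  ∂[1,2,3,4] = [2,3,4] − [1,3,4] + [1,2,4] − [1,2,3].
The resulting 10×5 matrix has rank 4, and its Smith normal form has invariant factors (1,1,1,1).

Reading off H_k = ker ∂_k / im ∂_{k+1}:

  H_0: rank C_0 − rank ∂_1 = 5 − 4 = 1, and the invariant factors of ∂_1 are all 1, so H_0 = Z.
  H_1: rank ker ∂_1 − rank ∂_2 = (10 − 4) − 6 = 0, and the invariant factors of ∂_2 are all 1, so H_1 = 0.
  H_2: rank ker ∂_2 − rank ∂_3 = (10 − 6) − 4 = 0, and the invariant factors of ∂_3 are all 1, so H_2 = 0.
  H_3: rank ker ∂_3 − rank ∂_4 = (5 − 4) − 0 = 1, and there is no ∂_4, so H_3 = Z.

H_0 = Z,  H_1 = 0,  H_2 = 0,  H_3 = Z.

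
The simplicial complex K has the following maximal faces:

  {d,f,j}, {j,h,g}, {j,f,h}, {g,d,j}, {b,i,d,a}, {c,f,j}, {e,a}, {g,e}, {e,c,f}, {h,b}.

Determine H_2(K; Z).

Fix the vertex order a < b < c < d < e < f < g < h < i < j and write every simplex with vertices in increasing order. Then dim K = 3 and the simplices of K are:

  0-simplices (10): a, b, c, d, e, f, g, h, i, j
  1-simplices (21): ab, ad, ae, ai, bd, bh, bi, ce, cf, cj, df, dg, di, dj, ef, eg, fh, fj, gh, gj, hj
  2-simplices (10): abd, abi, adi, bdi, cef, cfj, dfj, dgj, fhj, ghj
  3-simplices (1): abdi

so the chain groups are C_0 ≅ Z^10, C_1 ≅ Z^21, C_2 ≅ Z^10, C_3 ≅ Z^1.

Boundary ∂_1: C_1 → C_0 is given by ∂[p,q] = [q] − [p]. For instance
  ∂ae = e − a.
The 10×21 boundary matrix has rank 9 and Smith normal form diag(1,1,1,1,1,1,1,1,1).

Boundary ∂_2: C_2 → C_1 maps a triangle to the signed sum of its edges. For instance
  ∂ghj = hj − gj + gh,
  ∂adi = di − ai + ad.
The resulting 21×10 matrix has rank 9, and its Smith normal form has invariant factors (1,1,1,1,1,1,1,1,1).

∂_3: C_3 → C_2 sends each 3-simplex σ to the alternating sum Σ_i (−1)^i (σ with its i-th vertex removed). For instance
  ∂abdi = bdi − adi + abi − abd.
The 10×1 boundary matrix has rank 1 and Smith normal form diag(1).

From H_k ≅ ker(∂_k) / im(∂_{k+1}) we obtain:

  H_2: rank ker ∂_2 − rank ∂_3 = (10 − 9) − 1 = 0, and the invariant factors of ∂_3 are all 1, so H_2 = 0.

H_2 ≅ 0.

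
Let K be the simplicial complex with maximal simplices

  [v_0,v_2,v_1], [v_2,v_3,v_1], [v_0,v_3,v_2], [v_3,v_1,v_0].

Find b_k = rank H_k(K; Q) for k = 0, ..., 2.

We work with the vertex ordering v_0 < v_1 < v_2 < v_3. The simplices of K, each written with vertices in increasing order, are:

  0-simplices (4): [v_0], [v_1], [v_2], [v_3]
  1-simplices (6): [v_0,v_1], [v_0,v_2], [v_0,v_3], [v_1,v_2], [v_1,v_3], [v_2,v_3]
  2-simplices (4): [v_0,v_1,v_2], [v_0,v_1,v_3], [v_0,v_2,v_3], [v_1,v_2,v_3]

Hence C_0 ≅ Z^4, C_1 ≅ Z^6, C_2 ≅ Z^4.

Boundary ∂_1: C_1 → C_0 sends each edge [p,q] (with p < q) to q − p.
As a 4×6 matrix over Z this has rank 3, with invariant factors (1,1,1).

Boundary ∂_2: C_2 → C_1 acts by ∂[p,q,r] = [q,r] − [p,r] + [p,q]. For instance
  ∂[v_1,v_2,v_3] = [v_2,v_3] − [v_1,v_3] + [v_1,v_2],
  ∂[v_0,v_2,v_3] = [v_2,v_3] − [v_0,v_3] + [v_0,v_2].
This gives a 6×4 integer matrix of rank 3; reducing to Smith normal form yields diagonal entries (1,1,1).

From H_k ≅ ker(∂_k) / im(∂_{k+1}) we obtain:

  H_0: rank C_0 − rank ∂_1 = 4 − 3 = 1, and the invariant factors of ∂_1 are all 1, so H_0 ≅ Z.
  H_1: rank ker ∂_1 − rank ∂_2 = (6 − 3) − 3 = 0, and the invariant factors of ∂_2 are all 1, so H_1 ≅ 0.
  H_2: rank ker ∂_2 − rank ∂_3 = (4 − 3) − 0 = 1, and there is no ∂_3, so H_2 ≅ Z.

Hence the Betti numbers are b_0 = 1, b_1 = 0, b_2 = 1.

b_0 = 1, b_1 = 0, b_2 = 1.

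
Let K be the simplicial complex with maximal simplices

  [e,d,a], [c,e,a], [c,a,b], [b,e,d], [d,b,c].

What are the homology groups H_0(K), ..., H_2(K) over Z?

Order the vertices as a < b < c < d < e. Listing each simplex with vertices in this order, K has dimension 2 with simplices:

  0-simplices (5): a, b, c, d, e
  1-simplices (10): ab, ac, ad, ae, bc, bd, be, cd, ce, de
  2-simplices (5): abc, ace, ade, bcd, bde

giving chain groups C_0 ≅ Z^5, C_1 ≅ Z^10, C_2 ≅ Z^5.

The boundary map ∂_1: C_1 → C_0 is given by ∂[p,q] = [q] − [p].
The resulting 5×10 matrix has rank 4, and its Smith normal form has invariant factors (1,1,1,1).

∂_2: C_2 → C_1 sends each 2-simplex [p,q,r] to [q,r] − [p,r] + [p,q]. For instance
  ∂bcd = cd − bd + bc,
  ∂bde = de − be + bd.
The resulting 10×5 matrix has rank 5, and its Smith normal form has invariant factors (1,1,1,1,1).

From H_k ≅ ker(∂_k) / im(∂_{k+1}) we obtain:

  H_0: rank C_0 − rank ∂_1 = 5 − 4 = 1, and the invariant factors of ∂_1 are all 1, so H_0 ≅ Z.
  H_1: rank ker ∂_1 − rank ∂_2 = (10 − 4) − 5 = 1, and the invariant factors of ∂_2 are all 1, so H_1 ≅ Z.
  H_2: rank ker ∂_2 − rank ∂_3 = (5 − 5) − 0 = 0, and there is no ∂_3, so H_2 ≅ 0.

H_0 ≅ Z,  H_1 ≅ Z,  H_2 = 0.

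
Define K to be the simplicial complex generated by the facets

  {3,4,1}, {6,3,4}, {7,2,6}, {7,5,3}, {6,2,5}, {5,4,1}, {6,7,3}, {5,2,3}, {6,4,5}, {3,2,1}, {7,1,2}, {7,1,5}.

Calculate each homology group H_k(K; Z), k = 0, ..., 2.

H_0 ≅ Z,  H_1 ≅ Z/2Z,  H_2 = 0.

Order the vertices as 1 < 2 < 3 < 4 < 5 < 6 < 7. Listing each simplex with vertices in this order, K has dimension 2 with simplices:

  0-simplices (7): [1], [2], [3], [4], [5], [6], [7]
  1-simplices (18): [1,2], [1,3], [1,4], [1,5], [1,7], [2,3], [2,5], [2,6], [2,7], [3,4], [3,5], [3,6], [3,7], [4,5], [4,6], [5,6], [5,7], [6,7]
  2-simplices (12): [1,2,3], [1,2,7], [1,3,4], [1,4,5], [1,5,7], [2,3,5], [2,5,6], [2,6,7], [3,4,6], [3,5,7], [3,6,7], [4,5,6]

so the chain groups are C_0 ≅ Z^7, C_1 ≅ Z^18, C_2 ≅ Z^12.

The boundary map ∂_1: C_1 → C_0 maps an edge to its endpoints' difference, ∂[p,q] = q − p. For instance
  ∂[5,6] = [6] − [5].
The 7×18 boundary matrix has rank 6 and Smith normal form diag(1,1,1,1,1,1).

The boundary map ∂_2: C_2 → C_1 maps a triangle to the signed sum of its edges. For instance
  ∂[2,3,5] = [3,5] − [2,5] + [2,3],
  ∂[3,5,7] = [5,7] − [3,7] + [3,5].
The 18×12 boundary matrix has rank 12 and Smith normal form diag(1,1,1,1,1,1,1,1,1,1,1,2).

Reading off H_k = ker ∂_k / im ∂_{k+1}:

  H_0: rank C_0 − rank ∂_1 = 7 − 6 = 1, and the invariant factors of ∂_1 are all 1, so H_0 ≅ Z.
  H_1: rank ker ∂_1 − rank ∂_2 = (18 − 6) − 12 = 0, and ∂_2 has invariant factor 2 > 1, so H_1 ≅ Z/2Z.
  H_2: rank ker ∂_2 − rank ∂_3 = (12 − 12) − 0 = 0, and there is no ∂_3, so H_2 ≅ 0.

As a check, the Euler characteristic is 7 − 18 + 12 = 1, which agrees with 1 − 0 + 0 = 1.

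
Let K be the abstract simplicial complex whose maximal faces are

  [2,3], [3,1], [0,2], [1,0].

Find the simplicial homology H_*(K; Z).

Order the vertices as 0 < 1 < 2 < 3. Listing each simplex with vertices in this order, K has dimension 1 with simplices:

  0-simplices (4): [0], [1], [2], [3]
  1-simplices (4): [0,1], [0,2], [1,3], [2,3]

so the chain groups are C_0 ≅ Z^4, C_1 ≅ Z^4.

Boundary ∂_1: C_1 → C_0 is given by ∂[p,q] = [q] − [p].
The 4×4 boundary matrix has rank 3 and Smith normal form diag(1,1,1).

Reading off H_k = ker ∂_k / im ∂_{k+1}:

  H_0: rank C_0 − rank ∂_1 = 4 − 3 = 1, and the invariant factors of ∂_1 are all 1, so H_0 = Z.
  H_1: rank ker ∂_1 − rank ∂_2 = (4 − 3) − 0 = 1, and there is no ∂_2, so H_1 = Z.

(K is a triangulation of the circle S^1.)

H_0 = Z,  H_1 = Z.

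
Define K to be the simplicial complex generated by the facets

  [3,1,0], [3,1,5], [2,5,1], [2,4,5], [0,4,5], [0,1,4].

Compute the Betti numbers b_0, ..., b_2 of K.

b_0 = 1, b_1 = 1, b_2 = 0.

Fix the vertex order 0 < 1 < 2 < 3 < 4 < 5 and write every simplex with vertices in increasing order. Then dim K = 2 and the simplices of K are:

  0-simplices (6): [0], [1], [2], [3], [4], [5]
  1-simplices (12): [0,1], [0,3], [0,4], [0,5], [1,2], [1,3], [1,4], [1,5], [2,4], [2,5], [3,5], [4,5]
  2-simplices (6): [0,1,3], [0,1,4], [0,4,5], [1,2,5], [1,3,5], [2,4,5]

giving chain groups C_0 ≅ Z^6, C_1 ≅ Z^12, C_2 ≅ Z^6.

∂_1: C_1 → C_0 sends each edge [p,q] (with p < q) to q − p. For instance
  ∂[0,3] = [3] − [0].
As a 6×12 matrix over Z this has rank 5, with invariant factors (1,1,1,1,1).

The boundary map ∂_2: C_2 → C_1 maps a triangle to the signed sum of its edges. For instance
  ∂[2,4,5] = [4,5] − [2,5] + [2,4],
  ∂[1,2,5] = [2,5] − [1,5] + [1,2].
The 12×6 boundary matrix has rank 6 and Smith normal form diag(1,1,1,1,1,1).

From H_k ≅ ker(∂_k) / im(∂_{k+1}) we obtain:

  H_0: rank C_0 − rank ∂_1 = 6 − 5 = 1, and the invariant factors of ∂_1 are all 1, so H_0 = Z.
  H_1: rank ker ∂_1 − rank ∂_2 = (12 − 5) − 6 = 1, and the invariant factors of ∂_2 are all 1, so H_1 = Z.
  H_2: rank ker ∂_2 − rank ∂_3 = (6 − 6) − 0 = 0, and there is no ∂_3, so H_2 = 0.

As a check, the Euler characteristic is 6 − 12 + 6 = 0, which agrees with 1 − 1 + 0 = 0.

Hence the Betti numbers are b_0 = 1, b_1 = 1, b_2 = 0.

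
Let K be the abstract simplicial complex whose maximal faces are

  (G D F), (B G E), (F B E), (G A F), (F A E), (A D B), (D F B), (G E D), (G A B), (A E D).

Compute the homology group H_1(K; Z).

H_1 = Z/2.

Take the total order A < B < D < E < F < G on the vertex set. Then K (dimension 2) consists of the simplices:

  0-simplices (6): A, B, D, E, F, G
  1-simplices (15): AB, AD, AE, AF, AG, BD, BE, BF, BG, DE, DF, DG, EF, EG, FG
  2-simplices (10): ABD, ABG, ADE, AEF, AFG, BDF, BEF, BEG, DEG, DFG

Hence C_0 ≅ Z^6, C_1 ≅ Z^15, C_2 ≅ Z^10.

∂_1: C_1 → C_0 maps an edge to its endpoints' difference, ∂[p,q] = q − p. For instance
  ∂DF = F − D.
The 6×15 boundary matrix has rank 5 and Smith normal form diag(1,1,1,1,1).

Boundary ∂_2: C_2 → C_1 acts by ∂[p,q,r] = [q,r] − [p,r] + [p,q]. For instance
  ∂BEG = EG − BG + BE,
  ∂ABG = BG − AG + AB.
As a 15×10 matrix over Z this has rank 10, with invariant factors (1,1,1,1,1,1,1,1,1,2).

From H_k ≅ ker(∂_k) / im(∂_{k+1}) we obtain:

  H_1: rank ker ∂_1 − rank ∂_2 = (15 − 5) − 10 = 0, and ∂_2 has invariant factor 2 > 1, so H_1 ≅ Z/2.

(K is a triangulation of the real projective plane RP^2.)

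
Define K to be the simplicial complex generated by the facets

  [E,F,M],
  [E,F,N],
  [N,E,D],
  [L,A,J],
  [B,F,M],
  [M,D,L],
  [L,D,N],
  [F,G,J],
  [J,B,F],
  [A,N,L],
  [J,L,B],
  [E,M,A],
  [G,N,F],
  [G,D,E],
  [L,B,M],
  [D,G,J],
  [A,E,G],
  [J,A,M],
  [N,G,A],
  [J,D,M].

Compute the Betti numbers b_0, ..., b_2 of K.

b_0 = 1, b_1 = 1, b_2 = 0.

Order the vertices as A < B < D < E < F < G < J < L < M < N. Listing each simplex with vertices in this order, K has dimension 2 with simplices:

  0-simplices (10): A, B, D, E, F, G, J, L, M, N
  1-simplices (30): AE, AG, AJ, AL, AM, AN, BF, BJ, BL, BM, DE, DG, DJ, DL, DM, DN, EF, EG, EM, EN, FG, FJ, FM, FN, GJ, GN, JL, JM, LM, LN
  2-simplices (20): AEG, AEM, AGN, AJL, AJM, ALN, BFJ, BFM, BJL, BLM, DEG, DEN, DGJ, DJM, DLM, DLN, EFM, EFN, FGJ, FGN

so the chain groups are C_0 ≅ Z^10, C_1 ≅ Z^30, C_2 ≅ Z^20.

Boundary ∂_1: C_1 → C_0 is given by ∂[p,q] = [q] − [p].
This gives a 10×30 integer matrix of rank 9; reducing to Smith normal form yields diagonal entries (1,1,1,1,1,1,1,1,1).

∂_2: C_2 → C_1 sends each 2-simplex [p,q,r] to [q,r] − [p,r] + [p,q]. For instance
  ∂DEG = EG − DG + DE,
  ∂EFM = FM − EM + EF.
The 30×20 boundary matrix has rank 20 and Smith normal form diag(1,1,1,1,1,1,1,1,1,1,1,1,1,1,1,1,1,1,1,2).

Now H_k = ker ∂_k / im ∂_{k+1}, so:

  H_0: rank C_0 − rank ∂_1 = 10 − 9 = 1, and the invariant factors of ∂_1 are all 1, so H_0 = Z.
  H_1: rank ker ∂_1 − rank ∂_2 = (30 − 9) − 20 = 1, and ∂_2 has invariant factor 2 > 1, so H_1 = Z × Z/2.
  H_2: rank ker ∂_2 − rank ∂_3 = (20 − 20) − 0 = 0, and there is no ∂_3, so H_2 = 0.

(K is a triangulation of the Klein bottle.)

Hence the Betti numbers are b_0 = 1, b_1 = 1, b_2 = 0.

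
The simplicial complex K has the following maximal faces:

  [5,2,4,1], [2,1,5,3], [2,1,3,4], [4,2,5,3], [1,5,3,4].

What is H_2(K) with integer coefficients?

K has 5 vertices, 10 edges, 10 triangles, 5 3-simplices.
rank ∂_2 = 6, rank ∂_3 = 4 ⇒ b_2 = 10 − 6 − 4 = 0; all invariant factors of ∂_3 are 1 so no torsion. So H_2 ≅ 0.

H_2 = 0.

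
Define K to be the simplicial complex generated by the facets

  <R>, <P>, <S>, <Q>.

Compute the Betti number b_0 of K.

Take the total order P < Q < R < S on the vertex set. Then K (dimension 0) consists of the simplices:

  0-simplices (4): P, Q, R, S

so the chain groups are C_0 ≅ Z^4.

From H_k ≅ ker(∂_k) / im(∂_{k+1}) we obtain:

  H_0: rank C_0 − rank ∂_1 = 4 − 0 = 4, and there is no ∂_1, so H_0 = Z^4.

Hence the Betti numbers are b_0 = 4.

b_0 = 4.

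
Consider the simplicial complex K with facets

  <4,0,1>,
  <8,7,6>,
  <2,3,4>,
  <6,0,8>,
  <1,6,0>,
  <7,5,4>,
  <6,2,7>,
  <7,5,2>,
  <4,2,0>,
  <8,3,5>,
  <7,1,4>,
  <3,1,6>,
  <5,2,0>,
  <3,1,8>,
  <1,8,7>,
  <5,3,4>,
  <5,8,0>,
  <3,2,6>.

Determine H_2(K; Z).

H_2 = 0.

Order the vertices as 0 < 1 < 2 < 3 < 4 < 5 < 6 < 7 < 8. Listing each simplex with vertices in this order, K has dimension 2 with simplices:

  0-simplices (9): [0], [1], [2], [3], [4], [5], [6], [7], [8]
  1-simplices (27): (27 of them)
  2-simplices (18): [0,1,4], [0,1,6], [0,2,4], [0,2,5], [0,5,8], [0,6,8], [1,3,6], [1,3,8], [1,4,7], [1,7,8], [2,3,4], [2,3,6], [2,5,7], [2,6,7], [3,4,5], [3,5,8], [4,5,7], [6,7,8]

so the chain groups are C_0 ≅ Z^9, C_1 ≅ Z^27, C_2 ≅ Z^18.

∂_1: C_1 → C_0 maps an edge to its endpoints' difference, ∂[p,q] = q − p. For instance
  ∂[1,3] = [3] − [1].
The resulting 9×27 matrix has rank 8, and its Smith normal form has invariant factors (1,1,1,1,1,1,1,1).

Boundary ∂_2: C_2 → C_1 sends each 2-simplex [p,q,r] to [q,r] − [p,r] + [p,q]. For instance
  ∂[0,1,6] = [1,6] − [0,6] + [0,1],
  ∂[2,6,7] = [6,7] − [2,7] + [2,6].
The resulting 27×18 matrix has rank 18, and its Smith normal form has invariant factors (1,1,1,1,1,1,1,1,1,1,1,1,1,1,1,1,1,2).

Computing H_k = (kernel of ∂_k) / (image of ∂_{k+1}):

  H_2: rank ker ∂_2 − rank ∂_3 = (18 − 18) − 0 = 0, and there is no ∂_3, so H_2 ≅ 0.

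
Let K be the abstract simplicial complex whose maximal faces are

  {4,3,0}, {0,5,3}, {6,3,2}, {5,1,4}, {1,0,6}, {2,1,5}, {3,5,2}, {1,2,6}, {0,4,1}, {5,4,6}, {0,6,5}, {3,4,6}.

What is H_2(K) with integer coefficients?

H_2 ≅ 0.

K has 7 vertices, 18 edges, 12 triangles.
rank ∂_2 = 12, rank ∂_3 = 0 ⇒ b_2 = 12 − 12 − 0 = 0. So H_2 = 0.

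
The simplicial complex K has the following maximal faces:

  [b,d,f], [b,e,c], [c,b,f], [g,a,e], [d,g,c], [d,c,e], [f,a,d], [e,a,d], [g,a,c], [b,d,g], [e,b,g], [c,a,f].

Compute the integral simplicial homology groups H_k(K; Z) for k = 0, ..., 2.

Fix the vertex order a < b < c < d < e < f < g and write every simplex with vertices in increasing order. Then dim K = 2 and the simplices of K are:

  0-simplices (7): a, b, c, d, e, f, g
  1-simplices (18): ac, ad, ae, af, ag, bc, bd, be, bf, bg, cd, ce, cf, cg, de, df, dg, eg
  2-simplices (12): acf, acg, ade, adf, aeg, bce, bcf, bdf, bdg, beg, cde, cdg

giving chain groups C_0 ≅ Z^7, C_1 ≅ Z^18, C_2 ≅ Z^12.

The boundary map ∂_1: C_1 → C_0 sends each edge [p,q] (with p < q) to q − p. For instance
  ∂dg = g − d.
This gives a 7×18 integer matrix of rank 6; reducing to Smith normal form yields diagonal entries (1,1,1,1,1,1).

The boundary map ∂_2: C_2 → C_1 sends each 2-simplex [p,q,r] to [q,r] − [p,r] + [p,q]. For instance
  ∂bdf = df − bf + bd,
  ∂beg = eg − bg + be.
As a 18×12 matrix over Z this has rank 12, with invariant factors (1,1,1,1,1,1,1,1,1,1,1,2).

Computing H_k = (kernel of ∂_k) / (image of ∂_{k+1}):

  H_0: rank C_0 − rank ∂_1 = 7 − 6 = 1, and the invariant factors of ∂_1 are all 1, so H_0 ≅ Z.
  H_1: rank ker ∂_1 − rank ∂_2 = (18 − 6) − 12 = 0, and ∂_2 has invariant factor 2 > 1, so H_1 ≅ Z/2.
  H_2: rank ker ∂_2 − rank ∂_3 = (12 − 12) − 0 = 0, and there is no ∂_3, so H_2 ≅ 0.

(K is a triangulation of the real projective plane RP^2.)

H_0 ≅ Z,  H_1 ≅ Z/2,  H_2 = 0.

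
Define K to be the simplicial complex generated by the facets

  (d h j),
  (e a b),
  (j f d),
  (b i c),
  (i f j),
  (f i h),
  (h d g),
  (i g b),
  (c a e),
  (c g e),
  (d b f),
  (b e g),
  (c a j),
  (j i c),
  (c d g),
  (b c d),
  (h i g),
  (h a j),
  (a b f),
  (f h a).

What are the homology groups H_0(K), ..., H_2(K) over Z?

We work with the vertex ordering a < b < c < d < e < f < g < h < i < j. The simplices of K, each written with vertices in increasing order, are:

  0-simplices (10): a, b, c, d, e, f, g, h, i, j
  1-simplices (30): ab, ac, ae, af, ah, aj, bc, bd, be, bf, bg, bi, cd, ce, cg, ci, cj, df, dg, dh, dj, eg, fh, fi, fj, gh, gi, hi, hj, ij
  2-simplices (20): abe, abf, ace, acj, afh, ahj, bcd, bci, bdf, beg, bgi, cdg, ceg, cij, dfj, dgh, dhj, fhi, fij, ghi

so the chain groups are C_0 ≅ Z^10, C_1 ≅ Z^30, C_2 ≅ Z^20.

∂_1: C_1 → C_0 is given by ∂[p,q] = [q] − [p].
This gives a 10×30 integer matrix of rank 9; reducing to Smith normal form yields diagonal entries (1,1,1,1,1,1,1,1,1).

Boundary ∂_2: C_2 → C_1 acts by ∂[p,q,r] = [q,r] − [p,r] + [p,q]. For instance
  ∂acj = cj − aj + ac,
  ∂bcd = cd − bd + bc.
The resulting 30×20 matrix has rank 20, and its Smith normal form has invariant factors (1,1,1,1,1,1,1,1,1,1,1,1,1,1,1,1,1,1,1,2).

Now H_k = ker ∂_k / im ∂_{k+1}, so:

  H_0: rank C_0 − rank ∂_1 = 10 − 9 = 1, and the invariant factors of ∂_1 are all 1, so H_0 = Z.
  H_1: rank ker ∂_1 − rank ∂_2 = (30 − 9) − 20 = 1, and ∂_2 has invariant factor 2 > 1, so H_1 = Z × Z/2.
  H_2: rank ker ∂_2 − rank ∂_3 = (20 − 20) − 0 = 0, and there is no ∂_3, so H_2 = 0.

(K is a triangulation of the Klein bottle.)

H_0 = Z,  H_1 = Z × Z/2,  H_2 = 0.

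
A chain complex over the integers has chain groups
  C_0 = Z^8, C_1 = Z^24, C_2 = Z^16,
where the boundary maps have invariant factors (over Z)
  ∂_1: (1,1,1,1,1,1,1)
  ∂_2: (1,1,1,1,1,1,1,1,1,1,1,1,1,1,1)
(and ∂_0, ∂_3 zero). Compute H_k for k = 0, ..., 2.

H_0: b_0 = 8 − 0 − 7 = 1; torsion from ∂_1 factors > 1: none. So H_0 = Z.
H_1: b_1 = 24 − 7 − 15 = 2; torsion from ∂_2 factors > 1: none. So H_1 = Z^2.
H_2: b_2 = 16 − 15 − 0 = 1; torsion from ∂_3 factors > 1: none. So H_2 = Z.

H_0 = Z,  H_1 = Z^2,  H_2 = Z.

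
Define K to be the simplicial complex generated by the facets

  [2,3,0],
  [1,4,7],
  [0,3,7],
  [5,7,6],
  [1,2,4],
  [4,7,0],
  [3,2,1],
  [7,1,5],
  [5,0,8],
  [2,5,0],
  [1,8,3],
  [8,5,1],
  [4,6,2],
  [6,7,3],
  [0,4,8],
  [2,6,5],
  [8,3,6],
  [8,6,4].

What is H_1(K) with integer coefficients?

H_1 ≅ Z^2.

Order the vertices as 0 < 1 < 2 < 3 < 4 < 5 < 6 < 7 < 8. Listing each simplex with vertices in this order, K has dimension 2 with simplices:

  0-simplices (9): [0], [1], [2], [3], [4], [5], [6], [7], [8]
  1-simplices (27): (27 of them)
  2-simplices (18): [0,2,3], [0,2,5], [0,3,7], [0,4,7], [0,4,8], [0,5,8], [1,2,3], [1,2,4], [1,3,8], [1,4,7], [1,5,7], [1,5,8], [2,4,6], [2,5,6], [3,6,7], [3,6,8], [4,6,8], [5,6,7]

Hence C_0 ≅ Z^9, C_1 ≅ Z^27, C_2 ≅ Z^18.

The boundary map ∂_1: C_1 → C_0 is given by ∂[p,q] = [q] − [p]. For instance
  ∂[5,6] = [6] − [5].
The resulting 9×27 matrix has rank 8, and its Smith normal form has invariant factors (1,1,1,1,1,1,1,1).

∂_2: C_2 → C_1 acts by ∂[p,q,r] = [q,r] − [p,r] + [p,q]. For instance
  ∂[1,5,7] = [5,7] − [1,7] + [1,5],
  ∂[0,2,3] = [2,3] − [0,3] + [0,2].
This gives a 27×18 integer matrix of rank 17; reducing to Smith normal form yields diagonal entries (1,1,1,1,1,1,1,1,1,1,1,1,1,1,1,1,1).

Reading off H_k = ker ∂_k / im ∂_{k+1}:

  H_1: rank ker ∂_1 − rank ∂_2 = (27 − 8) − 17 = 2, and the invariant factors of ∂_2 are all 1, so H_1 = Z^2.

(K is a triangulation of the torus T^2.)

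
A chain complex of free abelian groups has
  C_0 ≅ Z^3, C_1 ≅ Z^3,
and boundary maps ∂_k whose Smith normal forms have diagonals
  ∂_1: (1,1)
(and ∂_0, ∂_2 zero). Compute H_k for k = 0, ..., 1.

H_0: b_0 = 3 − 0 − 2 = 1; torsion from ∂_1 factors > 1: none. So H_0 ≅ Z.
H_1: b_1 = 3 − 2 − 0 = 1; torsion from ∂_2 factors > 1: none. So H_1 ≅ Z.

H_0 ≅ Z,  H_1 ≅ Z.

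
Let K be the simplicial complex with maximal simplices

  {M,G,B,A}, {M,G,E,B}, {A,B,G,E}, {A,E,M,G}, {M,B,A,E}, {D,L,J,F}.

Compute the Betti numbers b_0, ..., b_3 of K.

K has 9 vertices, 16 edges, 14 triangles, 6 3-simplices.
rank ∂_0 = 0, rank ∂_1 = 7 ⇒ b_0 = 9 − 0 − 7 = 2; all invariant factors of ∂_1 are 1 so no torsion. So H_0 ≅ Z^2.
rank ∂_1 = 7, rank ∂_2 = 9 ⇒ b_1 = 16 − 7 − 9 = 0; all invariant factors of ∂_2 are 1 so no torsion. So H_1 ≅ 0.
rank ∂_2 = 9, rank ∂_3 = 5 ⇒ b_2 = 14 − 9 − 5 = 0; all invariant factors of ∂_3 are 1 so no torsion. So H_2 ≅ 0.
rank ∂_3 = 5, rank ∂_4 = 0 ⇒ b_3 = 6 − 5 − 0 = 1. So H_3 ≅ Z.

b_0 = 2, b_1 = 0, b_2 = 0, b_3 = 1.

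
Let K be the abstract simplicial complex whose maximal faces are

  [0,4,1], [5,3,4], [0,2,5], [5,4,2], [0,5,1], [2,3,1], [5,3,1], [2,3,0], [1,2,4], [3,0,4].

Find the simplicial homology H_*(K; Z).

H_0 = Z,  H_1 = Z/2,  H_2 = 0.

Order the vertices as 0 < 1 < 2 < 3 < 4 < 5. Listing each simplex with vertices in this order, K has dimension 2 with simplices:

  0-simplices (6): [0], [1], [2], [3], [4], [5]
  1-simplices (15): [0,1], [0,2], [0,3], [0,4], [0,5], [1,2], [1,3], [1,4], [1,5], [2,3], [2,4], [2,5], [3,4], [3,5], [4,5]
  2-simplices (10): [0,1,4], [0,1,5], [0,2,3], [0,2,5], [0,3,4], [1,2,3], [1,2,4], [1,3,5], [2,4,5], [3,4,5]

giving chain groups C_0 ≅ Z^6, C_1 ≅ Z^15, C_2 ≅ Z^10.

The boundary map ∂_1: C_1 → C_0 is given by ∂[p,q] = [q] − [p].
As a 6×15 matrix over Z this has rank 5, with invariant factors (1,1,1,1,1).

∂_2: C_2 → C_1 acts by ∂[p,q,r] = [q,r] − [p,r] + [p,q]. For instance
  ∂[2,4,5] = [4,5] − [2,5] + [2,4],
  ∂[1,2,4] = [2,4] − [1,4] + [1,2].
The resulting 15×10 matrix has rank 10, and its Smith normal form has invariant factors (1,1,1,1,1,1,1,1,1,2).

Now H_k = ker ∂_k / im ∂_{k+1}, so:

  H_0: rank C_0 − rank ∂_1 = 6 − 5 = 1, and the invariant factors of ∂_1 are all 1, so H_0 ≅ Z.
  H_1: rank ker ∂_1 − rank ∂_2 = (15 − 5) − 10 = 0, and ∂_2 has invariant factor 2 > 1, so H_1 ≅ Z/2.
  H_2: rank ker ∂_2 − rank ∂_3 = (10 − 10) − 0 = 0, and there is no ∂_3, so H_2 ≅ 0.

As a check, the Euler characteristic is 6 − 15 + 10 = 1, which agrees with 1 − 0 + 0 = 1.
(K is a triangulation of the real projective plane RP^2.)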